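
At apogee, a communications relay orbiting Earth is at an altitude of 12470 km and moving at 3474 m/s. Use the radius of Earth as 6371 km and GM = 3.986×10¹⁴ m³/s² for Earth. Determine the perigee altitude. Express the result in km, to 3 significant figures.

r_a = 6371 + 12470 = 18841 km = 1.884×10⁷ m.
Specific energy ε = v²/2 − μ/r = -1.512×10⁷ J/kg, so a = −μ/(2ε) = 1.318×10⁷ m.
The apsides satisfy r_p + r_a = 2a, so the perigee radius is 2a − r_a = 7.519×10⁶ m = 7518.6 km.
Perigee altitude = 7518.6 − 6371 = 1147.6 km.

perigee altitude ≈ 1150 km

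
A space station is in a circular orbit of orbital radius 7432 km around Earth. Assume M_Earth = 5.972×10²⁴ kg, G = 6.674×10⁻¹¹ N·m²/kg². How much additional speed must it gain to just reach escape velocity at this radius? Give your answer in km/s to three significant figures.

Δv ≈ 3.03 km/s

μ = GM = 6.674×10⁻¹¹ × 5.972×10²⁴ = 3.986×10¹⁴ m³/s².
r = 7432 km = 7.432×10⁶ m.
Circular speed v_c = √(μ/r) = 7323 m/s.
Escape speed v_esc = √(2μ/r) = √2 × v_c = 10360 m/s.
Δv = v_esc − v_c = 3033 m/s = 3.033 km/s.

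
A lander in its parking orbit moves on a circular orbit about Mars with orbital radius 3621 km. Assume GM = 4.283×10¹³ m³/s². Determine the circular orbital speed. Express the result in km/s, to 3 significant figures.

r = 3621 km = 3.621×10⁶ m.
For a circular orbit v = √(μ/r) = √(4.283×10¹³ / 3.621×10⁶) = √(1.183×10⁷) = 3439 m/s.
That is 3.439 km/s.

v ≈ 3.44 km/s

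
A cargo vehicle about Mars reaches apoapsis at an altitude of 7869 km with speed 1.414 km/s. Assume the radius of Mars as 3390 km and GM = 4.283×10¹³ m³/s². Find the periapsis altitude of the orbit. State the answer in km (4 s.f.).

r_a = 3390 + 7869 = 11259 km = 1.126×10⁷ m.
Specific energy ε = v²/2 − μ/r = -2.804×10⁶ J/kg, so a = −μ/(2ε) = 7.636×10⁶ m.
The apsides satisfy r_p + r_a = 2a, so the periapsis radius is 2a − r_a = 4.014×10⁶ m = 4013.6 km.
Periapsis altitude = 4013.6 − 3390 = 623.59 km.

periapsis altitude ≈ 623.6 km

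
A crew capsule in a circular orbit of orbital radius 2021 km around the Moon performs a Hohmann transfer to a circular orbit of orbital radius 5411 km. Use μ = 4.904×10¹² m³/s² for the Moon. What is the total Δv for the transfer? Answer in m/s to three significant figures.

r₁ = 2021 km = 2.021×10⁶ m.
r₂ = 5411 km = 5.411×10⁶ m.
Transfer ellipse a_t = (r₁ + r₂)/2 = 3.716×10⁶ m.
At r₁: circular v_c1 = √(μ/r₁) = 1558 m/s; transfer-perilune v_p = √[μ(2/r₁ − 1/a_t)] = 1880 m/s.
Δv₁ = v_p − v_c1 = 322.0 m/s.
At r₂: circular v_c2 = √(μ/r₂) = 952.0 m/s; transfer-apolune v_a = √[μ(2/r₂ − 1/a_t)] = 702.1 m/s.
Δv₂ = v_c2 − v_a = 249.9 m/s.
Total Δv = Δv₁ + Δv₂ = 571.9 m/s.

Δv_total ≈ 572 m/s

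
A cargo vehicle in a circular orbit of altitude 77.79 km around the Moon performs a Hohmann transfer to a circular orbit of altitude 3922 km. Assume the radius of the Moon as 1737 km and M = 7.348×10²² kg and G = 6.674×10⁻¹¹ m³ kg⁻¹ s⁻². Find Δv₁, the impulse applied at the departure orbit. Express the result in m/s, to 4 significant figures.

μ = GM = 6.674×10⁻¹¹ × 7.348×10²² = 4.904×10¹² m³/s².
r₁ = 1737 + 77.79 = 1814.8 km = 1.8148×10⁶ m.
r₂ = 1737 + 3922 = 5659.0 km = 5.6590×10⁶ m.
Transfer ellipse a_t = (r₁ + r₂)/2 = 3.737×10⁶ m.
At r₁: circular v_c1 = √(μ/r₁) = 1644 m/s; transfer-perilune v_p = √[μ(2/r₁ − 1/a_t)] = 2023 m/s.
Δv₁ = v_p − v_c1 = 379.1 m/s.

Δv ≈ 379.1 m/s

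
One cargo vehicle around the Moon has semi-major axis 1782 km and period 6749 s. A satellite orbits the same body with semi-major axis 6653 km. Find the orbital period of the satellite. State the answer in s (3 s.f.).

Kepler's third law: T² ∝ a³, so T₂ = T₁ (a₂/a₁)^(3/2).
a₂/a₁ = 3.733, (a₂/a₁)^(3/2) = 7.214.
T₂ = 6749 × 7.214 = 48690 s.

T₂ ≈ 48700 s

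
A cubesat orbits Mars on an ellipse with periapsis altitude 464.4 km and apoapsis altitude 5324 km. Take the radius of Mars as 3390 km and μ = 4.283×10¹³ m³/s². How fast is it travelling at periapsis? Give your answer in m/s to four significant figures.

v ≈ 3925 m/s

r_p = 3390 + 464.4 = 3854.4 km = 3.8544×10⁶ m.
r_a = 3390 + 5324 = 8714.0 km = 8.7140×10⁶ m.
Semi-major axis a = (r_p + r_a)/2 = 6284.2 km = 6.284×10⁶ m.
Vis-viva: v² = μ(2/r − 1/a) = 4.283×10¹³ × (5.189×10⁻⁷ − 1.591×10⁻⁷) = 1.541×10⁷ m²/s².
v = 3925 m/s.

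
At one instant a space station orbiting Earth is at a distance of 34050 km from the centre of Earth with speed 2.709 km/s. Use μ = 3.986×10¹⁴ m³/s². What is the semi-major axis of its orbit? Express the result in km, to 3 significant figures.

r = 3.405×10⁷ m.
Specific orbital energy ε = v²/2 − μ/r = (2709)²/2 − 3.986×10¹⁴/3.405×10⁷ = -8.037×10⁶ J/kg.
Since ε = −μ/(2a), a = −μ/(2ε) = 2.480×10⁷ m = 24798 km.

a ≈ 24800 km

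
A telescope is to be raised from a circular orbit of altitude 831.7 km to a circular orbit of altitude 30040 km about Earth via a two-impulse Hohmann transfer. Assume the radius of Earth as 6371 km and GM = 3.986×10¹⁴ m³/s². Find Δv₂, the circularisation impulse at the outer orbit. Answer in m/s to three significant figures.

r₁ = 6371 + 831.7 = 7202.7 km = 7.2027×10⁶ m.
r₂ = 6371 + 30040 = 36411 km = 3.6411×10⁷ m.
Transfer ellipse a_t = (r₁ + r₂)/2 = 2.181×10⁷ m.
At r₁: circular v_c1 = √(μ/r₁) = 7439 m/s; transfer-perigee v_p = √[μ(2/r₁ − 1/a_t)] = 9613 m/s.
At r₂: circular v_c2 = √(μ/r₂) = 3309 m/s; transfer-apogee v_a = √[μ(2/r₂ − 1/a_t)] = 1902 m/s.
Δv₂ = v_c2 − v_a = 1407 m/s.

Δv ≈ 1410 m/s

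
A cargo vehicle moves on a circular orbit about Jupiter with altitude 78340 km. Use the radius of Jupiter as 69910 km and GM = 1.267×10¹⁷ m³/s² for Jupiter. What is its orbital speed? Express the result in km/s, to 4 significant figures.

v ≈ 29.23 km/s

r = 69910 + 78340 = 148250 km = 1.4825×10⁸ m.
For a circular orbit v = √(μ/r) = √(1.267×10¹⁷ / 1.482×10⁸) = √(8.546×10⁸) = 29230 m/s.
That is 29.23 km/s.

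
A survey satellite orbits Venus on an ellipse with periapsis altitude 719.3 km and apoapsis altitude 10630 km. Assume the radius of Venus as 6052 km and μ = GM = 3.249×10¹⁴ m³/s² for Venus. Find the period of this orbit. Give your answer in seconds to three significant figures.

r_p = 6052 + 719.3 = 6771.3 km = 6.7713×10⁶ m.
r_a = 6052 + 10630 = 16682 km = 1.6682×10⁷ m.
Semi-major axis a = (r_p + r_a)/2 = (6771.3 + 16682)/2 = 11727 km = 1.173×10⁷ m.
By Kepler's third law T = 2π√(a³/μ) = 2π × 2.228×10³ = 1.400×10⁴ s.

T ≈ 14000 seconds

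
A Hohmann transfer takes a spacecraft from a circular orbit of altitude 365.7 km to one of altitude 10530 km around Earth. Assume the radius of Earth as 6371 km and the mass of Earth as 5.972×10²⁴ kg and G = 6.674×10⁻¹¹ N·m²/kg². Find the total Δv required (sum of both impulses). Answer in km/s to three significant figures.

Δv_total ≈ 2.70 km/s

μ = GM = 6.674×10⁻¹¹ × 5.972×10²⁴ = 3.986×10¹⁴ m³/s².
r₁ = 6371 + 365.7 = 6736.7 km = 6.7367×10⁶ m.
r₂ = 6371 + 10530 = 16901 km = 1.6901×10⁷ m.
Transfer ellipse a_t = (r₁ + r₂)/2 = 1.182×10⁷ m.
At r₁: circular v_c1 = √(μ/r₁) = 7692 m/s; transfer-perigee v_p = √[μ(2/r₁ − 1/a_t)] = 9198 m/s.
Δv₁ = v_p − v_c1 = 1506 m/s.
At r₂: circular v_c2 = √(μ/r₂) = 4856 m/s; transfer-apogee v_a = √[μ(2/r₂ − 1/a_t)] = 3666 m/s.
Δv₂ = v_c2 − v_a = 1190 m/s.
Total Δv = Δv₁ + Δv₂ = 2696 m/s = 2.696 km/s.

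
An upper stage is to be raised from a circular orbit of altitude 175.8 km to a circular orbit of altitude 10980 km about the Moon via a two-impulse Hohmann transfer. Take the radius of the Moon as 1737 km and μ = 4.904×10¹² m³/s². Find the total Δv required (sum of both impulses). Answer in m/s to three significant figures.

r₁ = 1737 + 175.8 = 1912.8 km = 1.9128×10⁶ m.
r₂ = 1737 + 10980 = 12717 km = 1.2717×10⁷ m.
Transfer ellipse a_t = (r₁ + r₂)/2 = 7.315×10⁶ m.
At r₁: circular v_c1 = √(μ/r₁) = 1601 m/s; transfer-perilune v_p = √[μ(2/r₁ − 1/a_t)] = 2111 m/s.
Δv₁ = v_p − v_c1 = 510.0 m/s.
At r₂: circular v_c2 = √(μ/r₂) = 621.0 m/s; transfer-apolune v_a = √[μ(2/r₂ − 1/a_t)] = 317.6 m/s.
Δv₂ = v_c2 − v_a = 303.4 m/s.
Total Δv = Δv₁ + Δv₂ = 813.5 m/s.

Δv_total ≈ 813 m/s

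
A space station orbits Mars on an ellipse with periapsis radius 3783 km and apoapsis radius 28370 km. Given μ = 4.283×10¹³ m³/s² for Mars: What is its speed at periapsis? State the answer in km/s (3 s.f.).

Semi-major axis a = (r_p + r_a)/2 = 16076 km = 1.608×10⁷ m.
Vis-viva: v² = μ(2/r − 1/a) = 4.283×10¹³ × (5.287×10⁻⁷ − 6.220×10⁻⁸) = 1.998×10⁷ m²/s².
v = 4470 m/s = 4.470 km/s.

v ≈ 4.47 km/s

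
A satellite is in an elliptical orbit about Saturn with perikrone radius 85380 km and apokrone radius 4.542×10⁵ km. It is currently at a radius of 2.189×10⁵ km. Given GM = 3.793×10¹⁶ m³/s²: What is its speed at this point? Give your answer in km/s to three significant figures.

v ≈ 14.4 km/s

Semi-major axis a = (r_p + r_a)/2 = 2.6979×10⁵ km = 2.698×10⁸ m.
Vis-viva: v² = μ(2/r − 1/a) = 3.793×10¹⁶ × (9.137×10⁻⁹ − 3.707×10⁻⁹) = 2.060×10⁸ m²/s².
v = 14350 m/s = 14.35 km/s.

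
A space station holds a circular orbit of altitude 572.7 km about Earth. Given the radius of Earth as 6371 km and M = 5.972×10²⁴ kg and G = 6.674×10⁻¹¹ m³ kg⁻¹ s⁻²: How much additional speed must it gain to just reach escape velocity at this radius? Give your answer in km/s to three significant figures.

Δv ≈ 3.14 km/s

μ = GM = 6.674×10⁻¹¹ × 5.972×10²⁴ = 3.986×10¹⁴ m³/s².
r = 6371 + 572.7 = 6943.7 km = 6.9437×10⁶ m.
Circular speed v_c = √(μ/r) = 7576 m/s.
Escape speed v_esc = √(2μ/r) = √2 × v_c = 10710 m/s.
Δv = v_esc − v_c = 3138 m/s = 3.138 km/s.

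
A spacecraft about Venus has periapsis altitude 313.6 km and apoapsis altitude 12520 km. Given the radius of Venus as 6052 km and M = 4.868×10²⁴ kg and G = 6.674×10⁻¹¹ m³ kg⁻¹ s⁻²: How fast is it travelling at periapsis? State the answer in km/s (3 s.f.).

v ≈ 8.72 km/s

μ = GM = 6.674×10⁻¹¹ × 4.868×10²⁴ = 3.249×10¹⁴ m³/s².
r_p = 6052 + 313.6 = 6365.6 km = 6.3656×10⁶ m.
r_a = 6052 + 12520 = 18572 km = 1.8572×10⁷ m.
Semi-major axis a = (r_p + r_a)/2 = 12469 km = 1.247×10⁷ m.
Vis-viva: v² = μ(2/r − 1/a) = 3.249×10¹⁴ × (3.142×10⁻⁷ − 8.020×10⁻⁸) = 7.602×10⁷ m²/s².
v = 8719 m/s = 8.719 km/s.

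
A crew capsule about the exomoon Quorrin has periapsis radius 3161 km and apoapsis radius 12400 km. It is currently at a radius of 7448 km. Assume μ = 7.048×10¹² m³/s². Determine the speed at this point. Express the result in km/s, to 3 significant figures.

Semi-major axis a = (r_p + r_a)/2 = 7780.5 km = 7.780×10⁶ m.
Vis-viva: v² = μ(2/r − 1/a) = 7.048×10¹² × (2.685×10⁻⁷ − 1.285×10⁻⁷) = 9.867×10⁵ m²/s².
v = 993.3 m/s = 0.9933 km/s.

v ≈ 0.993 km/s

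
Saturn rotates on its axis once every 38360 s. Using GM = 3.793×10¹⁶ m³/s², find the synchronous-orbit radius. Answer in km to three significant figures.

r_sync ≈ 1.12×10⁵ km

A synchronous orbit has period T, so by Kepler's third law a = (μT²/4π²)^(1/3).
μT²/4π² = 3.793×10¹⁶ × (3.836×10⁴)² / 39.48 = 1.414×10²⁴ m³.
a = 1.122×10⁸ m = 1.1223×10⁵ km.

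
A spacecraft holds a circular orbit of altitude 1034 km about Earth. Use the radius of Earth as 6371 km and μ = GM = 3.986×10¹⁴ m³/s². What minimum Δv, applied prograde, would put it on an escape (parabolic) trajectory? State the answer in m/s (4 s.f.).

r = 6371 + 1034 = 7405.0 km = 7.4050×10⁶ m.
Circular speed v_c = √(μ/r) = 7337 m/s.
Escape speed v_esc = √(2μ/r) = √2 × v_c = 10380 m/s.
Δv = v_esc − v_c = 3039 m/s.

Δv ≈ 3039 m/s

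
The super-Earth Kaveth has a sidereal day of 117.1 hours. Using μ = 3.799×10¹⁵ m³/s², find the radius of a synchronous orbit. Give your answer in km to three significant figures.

r_sync ≈ 2.58×10⁵ km

T = 117.1 hours = 4.216×10⁵ s.
A synchronous orbit has period T, so by Kepler's third law a = (μT²/4π²)^(1/3).
μT²/4π² = 3.799×10¹⁵ × (4.216×10⁵)² / 39.48 = 1.710×10²⁵ m³.
a = 2.576×10⁸ m = 2.5764×10⁵ km.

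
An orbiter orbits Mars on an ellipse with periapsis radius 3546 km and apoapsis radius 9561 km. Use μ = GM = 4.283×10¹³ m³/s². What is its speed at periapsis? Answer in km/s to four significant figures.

v ≈ 4.198 km/s

Semi-major axis a = (r_p + r_a)/2 = 6553.5 km = 6.554×10⁶ m.
Vis-viva: v² = μ(2/r − 1/a) = 4.283×10¹³ × (5.640×10⁻⁷ − 1.526×10⁻⁷) = 1.762×10⁷ m²/s².
v = 4198 m/s = 4.198 km/s.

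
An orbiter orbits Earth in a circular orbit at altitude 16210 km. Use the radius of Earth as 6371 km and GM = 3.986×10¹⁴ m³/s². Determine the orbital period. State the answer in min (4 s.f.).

T ≈ 562.8 min

r = 6371 + 16210 = 22581 km = 2.2581×10⁷ m.
Kepler's third law: T = 2π√(r³/μ) = 2π√((2.258×10⁷)³ / 3.986×10¹⁴).
r³/μ = 2.889×10⁷ s², so T = 2π × 5.375×10³ = 3.377×10⁴ s.
Converting: 3.377×10⁴ s ÷ 60.00 = 562.8 min.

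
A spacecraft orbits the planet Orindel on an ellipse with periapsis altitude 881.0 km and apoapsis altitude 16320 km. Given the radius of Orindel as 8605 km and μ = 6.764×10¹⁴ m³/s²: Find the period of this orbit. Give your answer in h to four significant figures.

T ≈ 4.789 h

r_p = 8605 + 881.0 = 9486.0 km = 9.4860×10⁶ m.
r_a = 8605 + 16320 = 24925 km = 2.4925×10⁷ m.
Semi-major axis a = (r_p + r_a)/2 = (9486.0 + 24925)/2 = 17206 km = 1.721×10⁷ m.
By Kepler's third law T = 2π√(a³/μ) = 2π × 2.744×10³ = 1.724×10⁴ s.
= 4.789 h.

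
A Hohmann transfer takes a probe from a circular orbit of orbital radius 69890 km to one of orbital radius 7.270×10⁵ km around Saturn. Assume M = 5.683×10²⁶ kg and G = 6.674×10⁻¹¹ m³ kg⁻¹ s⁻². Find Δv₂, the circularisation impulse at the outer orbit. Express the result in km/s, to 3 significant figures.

μ = GM = 6.674×10⁻¹¹ × 5.683×10²⁶ = 3.793×10¹⁶ m³/s².
r₁ = 69890 km = 6.989×10⁷ m.
r₂ = 7.270×10⁵ km = 7.270×10⁸ m.
Transfer ellipse a_t = (r₁ + r₂)/2 = 3.984×10⁸ m.
At r₁: circular v_c1 = √(μ/r₁) = 23300 m/s; transfer-perikrone v_p = √[μ(2/r₁ − 1/a_t)] = 31470 m/s.
At r₂: circular v_c2 = √(μ/r₂) = 7223 m/s; transfer-apokrone v_a = √[μ(2/r₂ − 1/a_t)] = 3025 m/s.
Δv₂ = v_c2 − v_a = 4198 m/s.
= 4.198 km/s.

Δv ≈ 4.20 km/s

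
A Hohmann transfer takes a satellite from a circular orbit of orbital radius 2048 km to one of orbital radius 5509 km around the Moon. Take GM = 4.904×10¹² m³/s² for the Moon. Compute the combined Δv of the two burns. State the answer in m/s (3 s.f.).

Δv_total ≈ 570 m/s

r₁ = 2048 km = 2.048×10⁶ m.
r₂ = 5509 km = 5.509×10⁶ m.
Transfer ellipse a_t = (r₁ + r₂)/2 = 3.778×10⁶ m.
At r₁: circular v_c1 = √(μ/r₁) = 1547 m/s; transfer-perilune v_p = √[μ(2/r₁ − 1/a_t)] = 1868 m/s.
Δv₁ = v_p − v_c1 = 321.0 m/s.
At r₂: circular v_c2 = √(μ/r₂) = 943.5 m/s; transfer-apolune v_a = √[μ(2/r₂ − 1/a_t)] = 694.6 m/s.
Δv₂ = v_c2 − v_a = 248.9 m/s.
Total Δv = Δv₁ + Δv₂ = 569.9 m/s.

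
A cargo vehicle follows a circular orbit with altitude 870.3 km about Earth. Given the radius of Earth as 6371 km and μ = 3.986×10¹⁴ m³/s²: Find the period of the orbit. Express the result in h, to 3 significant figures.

r = 6371 + 870.3 = 7241.3 km = 7.2413×10⁶ m.
Kepler's third law: T = 2π√(r³/μ) = 2π√((7.241×10⁶)³ / 3.986×10¹⁴).
r³/μ = 9.526×10⁵ s², so T = 2π × 9.760×10² = 6.132×10³ s.
Converting: 6.132×10³ s ÷ 3600 = 1.703 h.

T ≈ 1.70 h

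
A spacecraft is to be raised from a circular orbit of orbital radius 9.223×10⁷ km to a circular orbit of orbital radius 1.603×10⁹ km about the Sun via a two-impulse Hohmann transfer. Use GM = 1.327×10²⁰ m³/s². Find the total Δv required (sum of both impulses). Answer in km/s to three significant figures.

Δv_total ≈ 20.3 km/s

r₁ = 9.223×10⁷ km = 9.223×10¹⁰ m.
r₂ = 1.603×10⁹ km = 1.603×10¹² m.
Transfer ellipse a_t = (r₁ + r₂)/2 = 8.476×10¹¹ m.
At r₁: circular v_c1 = √(μ/r₁) = 37930 m/s; transfer-perihelion v_p = √[μ(2/r₁ − 1/a_t)] = 52160 m/s.
Δv₁ = v_p − v_c1 = 14230 m/s.
At r₂: circular v_c2 = √(μ/r₂) = 9098 m/s; transfer-aphelion v_a = √[μ(2/r₂ − 1/a_t)] = 3001 m/s.
Δv₂ = v_c2 − v_a = 6097 m/s.
Total Δv = Δv₁ + Δv₂ = 20330 m/s = 20.33 km/s.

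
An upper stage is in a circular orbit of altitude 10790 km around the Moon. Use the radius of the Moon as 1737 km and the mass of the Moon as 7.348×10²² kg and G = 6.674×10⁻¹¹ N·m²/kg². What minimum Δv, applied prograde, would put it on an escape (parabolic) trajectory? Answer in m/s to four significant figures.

Δv ≈ 259.2 m/s

μ = GM = 6.674×10⁻¹¹ × 7.348×10²² = 4.904×10¹² m³/s².
r = 1737 + 10790 = 12527 km = 1.2527×10⁷ m.
Circular speed v_c = √(μ/r) = 625.7 m/s.
Escape speed v_esc = √(2μ/r) = √2 × v_c = 884.8 m/s.
Δv = v_esc − v_c = 259.2 m/s.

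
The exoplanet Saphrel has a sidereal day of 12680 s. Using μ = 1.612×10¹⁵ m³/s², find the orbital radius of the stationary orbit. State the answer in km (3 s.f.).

r_sync ≈ 18700 km

A synchronous orbit has period T, so by Kepler's third law a = (μT²/4π²)^(1/3).
μT²/4π² = 1.612×10¹⁵ × (1.268×10⁴)² / 39.48 = 6.565×10²¹ m³.
a = 1.872×10⁷ m = 18725 km.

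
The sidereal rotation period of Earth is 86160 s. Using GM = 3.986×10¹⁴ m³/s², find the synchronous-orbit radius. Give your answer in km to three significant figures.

A synchronous orbit has period T, so by Kepler's third law a = (μT²/4π²)^(1/3).
μT²/4π² = 3.986×10¹⁴ × (8.616×10⁴)² / 39.48 = 7.495×10²² m³.
a = 4.216×10⁷ m = 42163 km.

r_sync ≈ 42200 km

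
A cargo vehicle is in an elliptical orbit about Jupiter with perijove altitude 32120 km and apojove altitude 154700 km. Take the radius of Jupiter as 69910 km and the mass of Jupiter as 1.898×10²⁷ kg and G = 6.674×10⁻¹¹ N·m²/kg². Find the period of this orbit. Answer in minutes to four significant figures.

μ = GM = 6.674×10⁻¹¹ × 1.898×10²⁷ = 1.267×10¹⁷ m³/s².
r_p = 69910 + 32120 = 102030 km = 1.0203×10⁸ m.
r_a = 69910 + 154700 = 224610 km = 2.2461×10⁸ m.
Semi-major axis a = (r_p + r_a)/2 = (1.0203×10⁵ + 2.2461×10⁵)/2 = 1.6332×10⁵ km = 1.633×10⁸ m.
By Kepler's third law T = 2π√(a³/μ) = 2π × 5.864×10³ = 3.685×10⁴ s.
= 614.1 minutes.

T ≈ 614.1 minutes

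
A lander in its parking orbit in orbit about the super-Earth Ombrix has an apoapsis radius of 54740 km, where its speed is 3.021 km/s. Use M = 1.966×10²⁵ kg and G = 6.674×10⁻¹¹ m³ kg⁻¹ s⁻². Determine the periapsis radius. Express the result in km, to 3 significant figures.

periapsis radius ≈ 12900 km

μ = GM = 6.674×10⁻¹¹ × 1.966×10²⁵ = 1.312×10¹⁵ m³/s².
r_a = 5.474×10⁷ m.
Specific energy ε = v²/2 − μ/r = -1.941×10⁷ J/kg, so a = −μ/(2ε) = 3.381×10⁷ m.
The apsides satisfy r_p + r_a = 2a, so the periapsis radius is 2a − r_a = 1.287×10⁷ m = 12871 km.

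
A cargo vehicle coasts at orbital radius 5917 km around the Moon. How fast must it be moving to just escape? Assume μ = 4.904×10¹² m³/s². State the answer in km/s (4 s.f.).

v_esc ≈ 1.287 km/s

r = 5917 km = 5.917×10⁶ m.
Escape speed v_esc = √(2μ/r) = √(2 × 4.904×10¹² / 5.917×10⁶) = √(1.658×10⁶) = 1287 m/s.
= 1.287 km/s.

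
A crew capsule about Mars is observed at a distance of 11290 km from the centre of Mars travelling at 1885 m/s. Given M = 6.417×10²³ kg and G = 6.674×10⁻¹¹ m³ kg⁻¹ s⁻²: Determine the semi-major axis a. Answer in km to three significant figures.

μ = GM = 6.674×10⁻¹¹ × 6.417×10²³ = 4.283×10¹³ m³/s².
r = 1.129×10⁷ m.
Specific orbital energy ε = v²/2 − μ/r = (1885)²/2 − 4.283×10¹³/1.129×10⁷ = -2.017×10⁶ J/kg.
Since ε = −μ/(2a), a = −μ/(2ε) = 1.062×10⁷ m = 10618 km.

a ≈ 10600 km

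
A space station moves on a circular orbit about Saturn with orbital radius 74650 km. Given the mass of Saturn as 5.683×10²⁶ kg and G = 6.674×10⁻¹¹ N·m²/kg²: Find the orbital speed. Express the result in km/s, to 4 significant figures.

μ = GM = 6.674×10⁻¹¹ × 5.683×10²⁶ = 3.793×10¹⁶ m³/s².
r = 74650 km = 7.465×10⁷ m.
For a circular orbit v = √(μ/r) = √(3.793×10¹⁶ / 7.465×10⁷) = √(5.081×10⁸) = 22540 m/s.
That is 22.54 km/s.

v ≈ 22.54 km/s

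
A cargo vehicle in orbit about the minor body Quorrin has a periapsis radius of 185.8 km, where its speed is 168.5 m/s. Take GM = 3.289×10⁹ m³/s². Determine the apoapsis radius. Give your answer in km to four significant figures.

apoapsis radius ≈ 752.4 km

r_p = 1.858×10⁵ m.
Specific energy ε = v²/2 − μ/r = -3.506×10³ J/kg, so a = −μ/(2ε) = 4.691×10⁵ m.
The apsides satisfy r_p + r_a = 2a, so the apoapsis radius is 2a − r_p = 7.524×10⁵ m = 752.39 km.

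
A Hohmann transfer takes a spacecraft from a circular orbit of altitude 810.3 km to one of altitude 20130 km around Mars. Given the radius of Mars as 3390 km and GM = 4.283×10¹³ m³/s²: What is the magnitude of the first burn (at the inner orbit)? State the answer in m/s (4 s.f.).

r₁ = 3390 + 810.3 = 4200.3 km = 4.2003×10⁶ m.
r₂ = 3390 + 20130 = 23520 km = 2.3520×10⁷ m.
Transfer ellipse a_t = (r₁ + r₂)/2 = 1.386×10⁷ m.
At r₁: circular v_c1 = √(μ/r₁) = 3193 m/s; transfer-periapsis v_p = √[μ(2/r₁ − 1/a_t)] = 4160 m/s.
Δv₁ = v_p − v_c1 = 966.5 m/s.

Δv ≈ 966.5 m/s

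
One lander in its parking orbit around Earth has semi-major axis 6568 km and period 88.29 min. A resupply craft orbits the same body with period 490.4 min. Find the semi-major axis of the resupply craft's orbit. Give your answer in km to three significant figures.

a₂ ≈ 20600 km

Kepler's third law: a³ ∝ T², so a₂ = a₁ (T₂/T₁)^(2/3).
T₂/T₁ = 5.554, (T₂/T₁)^(2/3) = 3.136.
a₂ = 6568 × 3.136 = 20600 km.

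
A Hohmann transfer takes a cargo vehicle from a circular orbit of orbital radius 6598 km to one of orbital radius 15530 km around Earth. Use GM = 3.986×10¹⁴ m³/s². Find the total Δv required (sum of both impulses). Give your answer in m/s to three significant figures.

Δv_total ≈ 2590 m/s

r₁ = 6598 km = 6.598×10⁶ m.
r₂ = 15530 km = 1.553×10⁷ m.
Transfer ellipse a_t = (r₁ + r₂)/2 = 1.106×10⁷ m.
At r₁: circular v_c1 = √(μ/r₁) = 7773 m/s; transfer-perigee v_p = √[μ(2/r₁ − 1/a_t)] = 9209 m/s.
Δv₁ = v_p − v_c1 = 1436 m/s.
At r₂: circular v_c2 = √(μ/r₂) = 5066 m/s; transfer-apogee v_a = √[μ(2/r₂ − 1/a_t)] = 3912 m/s.
Δv₂ = v_c2 − v_a = 1154 m/s.
Total Δv = Δv₁ + Δv₂ = 2590 m/s.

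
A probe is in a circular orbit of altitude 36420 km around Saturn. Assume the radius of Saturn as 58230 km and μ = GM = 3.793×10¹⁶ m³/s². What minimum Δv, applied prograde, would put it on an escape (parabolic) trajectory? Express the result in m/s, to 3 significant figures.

r = 58230 + 36420 = 94650 km = 9.4650×10⁷ m.
Circular speed v_c = √(μ/r) = 20020 m/s.
Escape speed v_esc = √(2μ/r) = √2 × v_c = 28310 m/s.
Δv = v_esc − v_c = 8292 m/s.

Δv ≈ 8290 m/s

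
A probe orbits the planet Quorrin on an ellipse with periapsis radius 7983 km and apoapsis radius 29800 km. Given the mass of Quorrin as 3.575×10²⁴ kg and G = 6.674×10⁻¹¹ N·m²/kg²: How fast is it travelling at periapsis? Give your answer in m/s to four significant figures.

μ = GM = 6.674×10⁻¹¹ × 3.575×10²⁴ = 2.386×10¹⁴ m³/s².
Semi-major axis a = (r_p + r_a)/2 = 18892 km = 1.889×10⁷ m.
Vis-viva: v² = μ(2/r − 1/a) = 2.386×10¹⁴ × (2.505×10⁻⁷ − 5.293×10⁻⁸) = 4.715×10⁷ m²/s².
v = 6866 m/s.

v ≈ 6866 m/s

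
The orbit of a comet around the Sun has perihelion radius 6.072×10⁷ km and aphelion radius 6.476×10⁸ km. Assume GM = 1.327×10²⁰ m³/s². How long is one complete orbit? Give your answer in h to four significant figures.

T ≈ 31930 h

Semi-major axis a = (r_p + r_a)/2 = (6.0720×10⁷ + 6.4760×10⁸)/2 = 3.5416×10⁸ km = 3.542×10¹¹ m.
By Kepler's third law T = 2π√(a³/μ) = 2π × 1.830×10⁷ = 1.150×10⁸ s.
= 31930 h.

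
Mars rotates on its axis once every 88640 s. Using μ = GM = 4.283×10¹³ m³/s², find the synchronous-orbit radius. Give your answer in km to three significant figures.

A synchronous orbit has period T, so by Kepler's third law a = (μT²/4π²)^(1/3).
μT²/4π² = 4.283×10¹³ × (8.864×10⁴)² / 39.48 = 8.524×10²¹ m³.
a = 2.043×10⁷ m = 20428 km.

r_sync ≈ 20400 km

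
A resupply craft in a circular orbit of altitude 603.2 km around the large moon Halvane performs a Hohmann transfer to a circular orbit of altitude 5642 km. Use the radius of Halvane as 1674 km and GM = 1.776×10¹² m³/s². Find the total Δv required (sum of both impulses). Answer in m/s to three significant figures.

r₁ = 1674 + 603.2 = 2277.2 km = 2.2772×10⁶ m.
r₂ = 1674 + 5642 = 7316.0 km = 7.3160×10⁶ m.
Transfer ellipse a_t = (r₁ + r₂)/2 = 4.797×10⁶ m.
At r₁: circular v_c1 = √(μ/r₁) = 883.1 m/s; transfer-periapsis v_p = √[μ(2/r₁ − 1/a_t)] = 1091 m/s.
Δv₁ = v_p − v_c1 = 207.5 m/s.
At r₂: circular v_c2 = √(μ/r₂) = 492.7 m/s; transfer-apoapsis v_a = √[μ(2/r₂ − 1/a_t)] = 339.5 m/s.
Δv₂ = v_c2 − v_a = 153.2 m/s.
Total Δv = Δv₁ + Δv₂ = 360.8 m/s.

Δv_total ≈ 361 m/s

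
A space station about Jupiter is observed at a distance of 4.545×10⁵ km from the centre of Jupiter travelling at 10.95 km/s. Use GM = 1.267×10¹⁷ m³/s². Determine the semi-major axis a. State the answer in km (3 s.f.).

a ≈ 2.90×10⁵ km

r = 4.545×10⁸ m.
Vis-viva rearranged: 1/a = 2/r − v²/μ = 4.400×10⁻⁹ − 9.463×10⁻¹⁰ = 3.454×10⁻⁹ m⁻¹.
a = 2.895×10⁸ m = 2.8951×10⁵ km.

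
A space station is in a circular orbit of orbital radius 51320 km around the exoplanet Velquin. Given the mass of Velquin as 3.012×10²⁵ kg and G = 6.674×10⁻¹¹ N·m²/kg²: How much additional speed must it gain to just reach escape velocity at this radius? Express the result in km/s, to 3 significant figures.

μ = GM = 6.674×10⁻¹¹ × 3.012×10²⁵ = 2.010×10¹⁵ m³/s².
r = 51320 km = 5.132×10⁷ m.
Circular speed v_c = √(μ/r) = 6259 m/s.
Escape speed v_esc = √(2μ/r) = √2 × v_c = 8851 m/s.
Δv = v_esc − v_c = 2592 m/s = 2.592 km/s.

Δv ≈ 2.59 km/s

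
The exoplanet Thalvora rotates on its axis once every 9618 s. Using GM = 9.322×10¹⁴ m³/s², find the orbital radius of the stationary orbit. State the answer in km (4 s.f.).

r_sync ≈ 12970 km

A synchronous orbit has period T, so by Kepler's third law a = (μT²/4π²)^(1/3).
μT²/4π² = 9.322×10¹⁴ × (9.618×10³)² / 39.48 = 2.184×10²¹ m³.
a = 1.297×10⁷ m = 12975 km.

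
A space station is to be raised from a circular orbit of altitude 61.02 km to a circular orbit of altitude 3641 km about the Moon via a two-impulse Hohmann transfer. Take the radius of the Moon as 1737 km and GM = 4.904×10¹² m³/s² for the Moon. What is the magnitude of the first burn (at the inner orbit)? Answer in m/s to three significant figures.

Δv ≈ 370 m/s

r₁ = 1737 + 61.02 = 1798.0 km = 1.7980×10⁶ m.
r₂ = 1737 + 3641 = 5378.0 km = 5.3780×10⁶ m.
Transfer ellipse a_t = (r₁ + r₂)/2 = 3.588×10⁶ m.
At r₁: circular v_c1 = √(μ/r₁) = 1651 m/s; transfer-perilune v_p = √[μ(2/r₁ − 1/a_t)] = 2022 m/s.
Δv₁ = v_p − v_c1 = 370.4 m/s.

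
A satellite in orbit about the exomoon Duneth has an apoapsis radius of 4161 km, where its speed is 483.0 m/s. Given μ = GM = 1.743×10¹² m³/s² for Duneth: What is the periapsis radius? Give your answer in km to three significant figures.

periapsis radius ≈ 1610 km

r_a = 4.161×10⁶ m.
Specific energy ε = v²/2 − μ/r = -3.022×10⁵ J/kg, so a = −μ/(2ε) = 2.883×10⁶ m.
The apsides satisfy r_p + r_a = 2a, so the periapsis radius is 2a − r_a = 1.606×10⁶ m = 1605.8 km.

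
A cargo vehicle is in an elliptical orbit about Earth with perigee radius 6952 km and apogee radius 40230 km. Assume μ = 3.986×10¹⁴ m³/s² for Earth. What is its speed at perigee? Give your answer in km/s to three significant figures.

v ≈ 9.89 km/s

Semi-major axis a = (r_p + r_a)/2 = 23591 km = 2.359×10⁷ m.
Vis-viva: v² = μ(2/r − 1/a) = 3.986×10¹⁴ × (2.877×10⁻⁷ − 4.239×10⁻⁸) = 9.778×10⁷ m²/s².
v = 9888 m/s = 9.888 km/s.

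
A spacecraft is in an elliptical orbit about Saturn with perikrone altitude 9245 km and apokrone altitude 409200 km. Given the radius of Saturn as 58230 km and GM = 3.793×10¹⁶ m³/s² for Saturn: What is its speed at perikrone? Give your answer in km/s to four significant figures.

r_p = 58230 + 9245 = 67475 km = 6.7475×10⁷ m.
r_a = 58230 + 409200 = 467430 km = 4.6743×10⁸ m.
Semi-major axis a = (r_p + r_a)/2 = 2.6745×10⁵ km = 2.675×10⁸ m.
Vis-viva: v² = μ(2/r − 1/a) = 3.793×10¹⁶ × (2.964×10⁻⁸ − 3.739×10⁻⁹) = 9.824×10⁸ m²/s².
v = 31340 m/s = 31.34 km/s.

v ≈ 31.34 km/s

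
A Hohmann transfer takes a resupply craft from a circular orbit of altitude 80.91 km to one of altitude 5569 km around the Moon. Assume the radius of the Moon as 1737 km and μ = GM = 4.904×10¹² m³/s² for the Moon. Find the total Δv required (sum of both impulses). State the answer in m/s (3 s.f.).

Δv_total ≈ 738 m/s

r₁ = 1737 + 80.91 = 1817.9 km = 1.8179×10⁶ m.
r₂ = 1737 + 5569 = 7306.0 km = 7.3060×10⁶ m.
Transfer ellipse a_t = (r₁ + r₂)/2 = 4.562×10⁶ m.
At r₁: circular v_c1 = √(μ/r₁) = 1642 m/s; transfer-perilune v_p = √[μ(2/r₁ − 1/a_t)] = 2079 m/s.
Δv₁ = v_p − v_c1 = 436.1 m/s.
At r₂: circular v_c2 = √(μ/r₂) = 819.3 m/s; transfer-apolune v_a = √[μ(2/r₂ − 1/a_t)] = 517.2 m/s.
Δv₂ = v_c2 − v_a = 302.1 m/s.
Total Δv = Δv₁ + Δv₂ = 738.2 m/s.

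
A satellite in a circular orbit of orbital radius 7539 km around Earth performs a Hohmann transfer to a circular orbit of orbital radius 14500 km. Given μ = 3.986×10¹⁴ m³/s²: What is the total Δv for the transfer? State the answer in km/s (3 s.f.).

Δv_total ≈ 1.98 km/s

r₁ = 7539 km = 7.539×10⁶ m.
r₂ = 14500 km = 1.450×10⁷ m.
Transfer ellipse a_t = (r₁ + r₂)/2 = 1.102×10⁷ m.
At r₁: circular v_c1 = √(μ/r₁) = 7271 m/s; transfer-perigee v_p = √[μ(2/r₁ − 1/a_t)] = 8341 m/s.
Δv₁ = v_p − v_c1 = 1070 m/s.
At r₂: circular v_c2 = √(μ/r₂) = 5243 m/s; transfer-apogee v_a = √[μ(2/r₂ − 1/a_t)] = 4337 m/s.
Δv₂ = v_c2 − v_a = 906.3 m/s.
Total Δv = Δv₁ + Δv₂ = 1976 m/s = 1.976 km/s.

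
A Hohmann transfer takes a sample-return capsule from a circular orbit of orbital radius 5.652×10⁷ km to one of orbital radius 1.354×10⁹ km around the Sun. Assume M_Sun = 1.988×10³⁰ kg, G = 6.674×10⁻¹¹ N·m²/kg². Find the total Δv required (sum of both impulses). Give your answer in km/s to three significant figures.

Δv_total ≈ 25.8 km/s

μ = GM = 6.674×10⁻¹¹ × 1.988×10³⁰ = 1.327×10²⁰ m³/s².
r₁ = 5.652×10⁷ km = 5.652×10¹⁰ m.
r₂ = 1.354×10⁹ km = 1.354×10¹² m.
Transfer ellipse a_t = (r₁ + r₂)/2 = 7.053×10¹¹ m.
At r₁: circular v_c1 = √(μ/r₁) = 48450 m/s; transfer-perihelion v_p = √[μ(2/r₁ − 1/a_t)] = 67130 m/s.
Δv₁ = v_p − v_c1 = 18680 m/s.
At r₂: circular v_c2 = √(μ/r₂) = 9899 m/s; transfer-aphelion v_a = √[μ(2/r₂ − 1/a_t)] = 2802 m/s.
Δv₂ = v_c2 − v_a = 7097 m/s.
Total Δv = Δv₁ + Δv₂ = 25780 m/s = 25.78 km/s.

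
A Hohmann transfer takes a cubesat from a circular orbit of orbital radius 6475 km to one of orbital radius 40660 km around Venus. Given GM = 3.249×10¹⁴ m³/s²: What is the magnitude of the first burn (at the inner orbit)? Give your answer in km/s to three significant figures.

r₁ = 6475 km = 6.475×10⁶ m.
r₂ = 40660 km = 4.066×10⁷ m.
Transfer ellipse a_t = (r₁ + r₂)/2 = 2.357×10⁷ m.
At r₁: circular v_c1 = √(μ/r₁) = 7084 m/s; transfer-periapsis v_p = √[μ(2/r₁ − 1/a_t)] = 9304 m/s.
Δv₁ = v_p − v_c1 = 2221 m/s.
= 2.221 km/s.

Δv ≈ 2.22 km/s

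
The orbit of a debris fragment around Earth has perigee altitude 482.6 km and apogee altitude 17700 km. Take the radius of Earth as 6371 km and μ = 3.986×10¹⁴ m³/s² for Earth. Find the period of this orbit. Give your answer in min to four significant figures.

T ≈ 318.9 min

r_p = 6371 + 482.6 = 6853.6 km = 6.8536×10⁶ m.
r_a = 6371 + 17700 = 24071 km = 2.4071×10⁷ m.
Semi-major axis a = (r_p + r_a)/2 = (6853.6 + 24071)/2 = 15462 km = 1.546×10⁷ m.
By Kepler's third law T = 2π√(a³/μ) = 2π × 3.045×10³ = 1.913×10⁴ s.
= 318.9 min.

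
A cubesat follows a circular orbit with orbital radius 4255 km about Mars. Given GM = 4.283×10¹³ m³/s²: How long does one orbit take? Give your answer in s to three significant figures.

T ≈ 8430 s

r = 4255 km = 4.255×10⁶ m.
Kepler's third law: T = 2π√(r³/μ) = 2π√((4.255×10⁶)³ / 4.283×10¹³).
r³/μ = 1.799×10⁶ s², so T = 2π × 1.341×10³ = 8.427×10³ s.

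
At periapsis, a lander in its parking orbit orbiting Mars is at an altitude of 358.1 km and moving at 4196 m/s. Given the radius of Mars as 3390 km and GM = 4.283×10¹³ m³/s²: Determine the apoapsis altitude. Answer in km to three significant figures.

apoapsis altitude ≈ 9180 km

r_p = 3390 + 358.1 = 3748.1 km = 3.748×10⁶ m.
Specific energy ε = v²/2 − μ/r = -2.624×10⁶ J/kg, so a = −μ/(2ε) = 8.161×10⁶ m.
The apsides satisfy r_p + r_a = 2a, so the apoapsis radius is 2a − r_p = 1.257×10⁷ m = 12575 km.
Apoapsis altitude = 12575 − 3390 = 9184.8 km.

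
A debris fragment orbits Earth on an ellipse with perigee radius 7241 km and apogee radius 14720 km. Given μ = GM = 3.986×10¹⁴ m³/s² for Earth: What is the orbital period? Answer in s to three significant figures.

T ≈ 11500 s

Semi-major axis a = (r_p + r_a)/2 = (7241.0 + 14720)/2 = 10980 km = 1.098×10⁷ m.
By Kepler's third law T = 2π√(a³/μ) = 2π × 1.822×10³ = 1.145×10⁴ s.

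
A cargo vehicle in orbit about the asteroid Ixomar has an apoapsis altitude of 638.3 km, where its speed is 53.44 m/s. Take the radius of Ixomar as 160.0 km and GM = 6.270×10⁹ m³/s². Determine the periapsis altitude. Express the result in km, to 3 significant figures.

periapsis altitude ≈ 17.4 km

r_a = 160.0 + 638.3 = 798.30 km = 7.983×10⁵ m.
Specific energy ε = v²/2 − μ/r = -6.426×10³ J/kg, so a = −μ/(2ε) = 4.878×10⁵ m.
The apsides satisfy r_p + r_a = 2a, so the periapsis radius is 2a − r_a = 1.774×10⁵ m = 177.38 km.
Periapsis altitude = 177.38 − 160.0 = 17.382 km.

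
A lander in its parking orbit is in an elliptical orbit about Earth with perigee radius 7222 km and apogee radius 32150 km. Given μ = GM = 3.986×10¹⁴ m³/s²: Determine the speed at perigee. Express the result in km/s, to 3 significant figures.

Semi-major axis a = (r_p + r_a)/2 = 19686 km = 1.969×10⁷ m.
Vis-viva: v² = μ(2/r − 1/a) = 3.986×10¹⁴ × (2.769×10⁻⁷ − 5.080×10⁻⁸) = 9.014×10⁷ m²/s².
v = 9494 m/s = 9.494 km/s.

v ≈ 9.49 km/s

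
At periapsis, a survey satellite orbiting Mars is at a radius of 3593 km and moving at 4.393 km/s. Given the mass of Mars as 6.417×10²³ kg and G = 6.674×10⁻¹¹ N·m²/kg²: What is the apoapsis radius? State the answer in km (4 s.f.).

μ = GM = 6.674×10⁻¹¹ × 6.417×10²³ = 4.283×10¹³ m³/s².
r_p = 3.593×10⁶ m.
Specific energy ε = v²/2 − μ/r = -2.270×10⁶ J/kg, so a = −μ/(2ε) = 9.432×10⁶ m.
The apsides satisfy r_p + r_a = 2a, so the apoapsis radius is 2a − r_p = 1.527×10⁷ m = 15271 km.

apoapsis radius ≈ 15270 km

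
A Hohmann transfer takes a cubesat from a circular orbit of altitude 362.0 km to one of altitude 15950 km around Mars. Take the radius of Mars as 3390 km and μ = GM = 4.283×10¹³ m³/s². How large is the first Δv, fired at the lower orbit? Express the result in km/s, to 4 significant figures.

Δv ≈ 0.9941 km/s

r₁ = 3390 + 362.0 = 3752.0 km = 3.7520×10⁶ m.
r₂ = 3390 + 15950 = 19340 km = 1.9340×10⁷ m.
Transfer ellipse a_t = (r₁ + r₂)/2 = 1.155×10⁷ m.
At r₁: circular v_c1 = √(μ/r₁) = 3379 m/s; transfer-periapsis v_p = √[μ(2/r₁ − 1/a_t)] = 4373 m/s.
Δv₁ = v_p − v_c1 = 994.1 m/s.
= 0.9941 km/s.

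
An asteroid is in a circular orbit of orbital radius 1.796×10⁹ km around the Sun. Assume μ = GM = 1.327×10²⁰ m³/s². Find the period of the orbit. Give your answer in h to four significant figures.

T ≈ 364700 h

r = 1.796×10⁹ km = 1.796×10¹² m.
Kepler's third law: T = 2π√(r³/μ) = 2π√((1.796×10¹²)³ / 1.327×10²⁰).
r³/μ = 4.366×10¹⁶ s², so T = 2π × 2.089×10⁸ = 1.313×10⁹ s.
Converting: 1.313×10⁹ s ÷ 3600 = 3.647×10⁵ h.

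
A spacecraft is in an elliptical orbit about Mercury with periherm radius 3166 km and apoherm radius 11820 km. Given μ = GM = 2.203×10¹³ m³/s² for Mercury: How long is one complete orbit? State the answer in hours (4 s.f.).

Semi-major axis a = (r_p + r_a)/2 = (3166.0 + 11820)/2 = 7493.0 km = 7.493×10⁶ m.
By Kepler's third law T = 2π√(a³/μ) = 2π × 4.370×10³ = 2.746×10⁴ s.
= 7.627 hours.

T ≈ 7.627 hours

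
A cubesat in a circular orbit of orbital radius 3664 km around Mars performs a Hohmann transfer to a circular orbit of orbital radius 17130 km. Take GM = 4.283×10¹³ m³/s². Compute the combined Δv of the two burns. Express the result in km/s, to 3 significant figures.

Δv_total ≈ 1.61 km/s

r₁ = 3664 km = 3.664×10⁶ m.
r₂ = 17130 km = 1.713×10⁷ m.
Transfer ellipse a_t = (r₁ + r₂)/2 = 1.040×10⁷ m.
At r₁: circular v_c1 = √(μ/r₁) = 3419 m/s; transfer-periapsis v_p = √[μ(2/r₁ − 1/a_t)] = 4389 m/s.
Δv₁ = v_p − v_c1 = 969.6 m/s.
At r₂: circular v_c2 = √(μ/r₂) = 1581 m/s; transfer-apoapsis v_a = √[μ(2/r₂ − 1/a_t)] = 938.7 m/s.
Δv₂ = v_c2 − v_a = 642.5 m/s.
Total Δv = Δv₁ + Δv₂ = 1612 m/s = 1.612 km/s.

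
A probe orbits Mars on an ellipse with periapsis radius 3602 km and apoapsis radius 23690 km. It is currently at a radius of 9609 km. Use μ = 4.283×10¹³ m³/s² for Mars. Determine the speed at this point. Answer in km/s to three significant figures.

Semi-major axis a = (r_p + r_a)/2 = 13646 km = 1.365×10⁷ m.
Vis-viva: v² = μ(2/r − 1/a) = 4.283×10¹³ × (2.081×10⁻⁷ − 7.328×10⁻⁸) = 5.776×10⁶ m²/s².
v = 2403 m/s = 2.403 km/s.

v ≈ 2.40 km/s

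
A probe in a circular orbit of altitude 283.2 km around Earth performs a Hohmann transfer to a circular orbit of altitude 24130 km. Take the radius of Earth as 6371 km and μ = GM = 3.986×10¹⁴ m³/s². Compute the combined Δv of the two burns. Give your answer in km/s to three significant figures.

Δv_total ≈ 3.63 km/s

r₁ = 6371 + 283.2 = 6654.2 km = 6.6542×10⁶ m.
r₂ = 6371 + 24130 = 30501 km = 3.0501×10⁷ m.
Transfer ellipse a_t = (r₁ + r₂)/2 = 1.858×10⁷ m.
At r₁: circular v_c1 = √(μ/r₁) = 7740 m/s; transfer-perigee v_p = √[μ(2/r₁ − 1/a_t)] = 9917 m/s.
Δv₁ = v_p − v_c1 = 2177 m/s.
At r₂: circular v_c2 = √(μ/r₂) = 3615 m/s; transfer-apogee v_a = √[μ(2/r₂ − 1/a_t)] = 2164 m/s.
Δv₂ = v_c2 − v_a = 1451 m/s.
Total Δv = Δv₁ + Δv₂ = 3629 m/s = 3.629 km/s.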